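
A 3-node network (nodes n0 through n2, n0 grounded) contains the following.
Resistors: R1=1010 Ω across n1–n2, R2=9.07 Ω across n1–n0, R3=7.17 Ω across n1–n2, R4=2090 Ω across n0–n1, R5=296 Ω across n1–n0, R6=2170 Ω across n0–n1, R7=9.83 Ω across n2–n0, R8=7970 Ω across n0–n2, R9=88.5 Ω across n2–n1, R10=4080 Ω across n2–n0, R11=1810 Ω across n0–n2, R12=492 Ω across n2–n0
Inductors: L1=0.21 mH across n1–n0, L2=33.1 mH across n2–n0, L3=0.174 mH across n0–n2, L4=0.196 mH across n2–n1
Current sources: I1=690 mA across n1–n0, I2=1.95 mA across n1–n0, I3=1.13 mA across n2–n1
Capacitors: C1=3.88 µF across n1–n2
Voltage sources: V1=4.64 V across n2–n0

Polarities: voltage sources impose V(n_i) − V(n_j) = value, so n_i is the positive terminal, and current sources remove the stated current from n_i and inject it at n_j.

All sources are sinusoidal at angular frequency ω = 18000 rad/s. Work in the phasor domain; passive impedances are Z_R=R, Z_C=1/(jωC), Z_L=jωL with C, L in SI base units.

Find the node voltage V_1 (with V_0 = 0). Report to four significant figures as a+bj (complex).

Apply KCL at each of the 2 non-ground nodes and solve the resulting linear system.
Node n1: branches {R1, L1, R2, R3, I1, R4, I2, R5, C1, R6, L4, R9, I3} → V_1 = 1.594-0.8599j
Node n2: branches {R1, R3, L2, L3, C1, R7, R8, L4, R9, R10, R11, I3, R12, V1} → V_2 = 4.640+0.000j
Source currents: i(V1)=-1.133+2.009j

1.594-0.8599j V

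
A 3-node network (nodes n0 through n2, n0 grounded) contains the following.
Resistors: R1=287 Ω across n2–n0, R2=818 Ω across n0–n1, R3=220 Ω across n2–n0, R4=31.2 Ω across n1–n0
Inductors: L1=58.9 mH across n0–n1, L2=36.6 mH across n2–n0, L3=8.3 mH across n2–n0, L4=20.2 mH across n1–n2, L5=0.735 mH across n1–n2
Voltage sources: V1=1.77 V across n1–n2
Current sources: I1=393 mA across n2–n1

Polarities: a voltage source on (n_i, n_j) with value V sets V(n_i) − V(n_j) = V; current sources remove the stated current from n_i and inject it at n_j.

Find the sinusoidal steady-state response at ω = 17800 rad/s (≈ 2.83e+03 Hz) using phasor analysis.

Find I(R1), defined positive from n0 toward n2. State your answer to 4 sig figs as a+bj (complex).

0.004761+0.0009247j A

Element admittances at ω=17800 rad/s:
  Y(R1) = 0.003484+0.000j S between n2,n0
  Y(L1) = 0.000-0.0009538j S between n0,n1
  Y(R2) = 0.001222+0.000j S between n0,n1
  Y(L2) = 0.000-0.001535j S between n2,n0
  Y(R3) = 0.004545+0.000j S between n2,n0
  Y(L3) = 0.000-0.006769j S between n2,n0
  Y(L4) = 0.000-0.002781j S between n1,n2
  Y(R4) = 0.03205+0.000j S between n1,n0
  Y(L5) = 0.000-0.07644j S between n1,n2
  V1: constraint V(n1)−V(n2) = 1.77
  I1: injects 0.393 A into n1 (from n2)
Assemble and solve the 3×3 MNA system:
  V(n1)=0.4036-0.2654j  V(n2)=-1.366-0.2654j
  i(V1)=0.3798+0.1494j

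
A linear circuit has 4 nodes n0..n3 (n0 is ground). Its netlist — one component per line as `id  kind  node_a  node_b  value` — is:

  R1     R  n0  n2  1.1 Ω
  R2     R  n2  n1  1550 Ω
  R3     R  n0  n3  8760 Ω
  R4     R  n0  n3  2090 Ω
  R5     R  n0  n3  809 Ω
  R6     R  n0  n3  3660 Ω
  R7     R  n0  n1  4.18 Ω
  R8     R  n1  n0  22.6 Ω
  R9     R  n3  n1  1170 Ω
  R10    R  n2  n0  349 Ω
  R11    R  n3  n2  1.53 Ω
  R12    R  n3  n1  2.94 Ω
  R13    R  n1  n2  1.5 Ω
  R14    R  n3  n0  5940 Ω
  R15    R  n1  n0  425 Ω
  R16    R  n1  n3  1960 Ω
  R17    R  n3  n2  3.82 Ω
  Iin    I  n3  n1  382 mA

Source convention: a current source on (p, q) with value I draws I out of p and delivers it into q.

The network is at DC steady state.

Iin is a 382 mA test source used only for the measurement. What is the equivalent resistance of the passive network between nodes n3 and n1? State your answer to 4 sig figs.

Apply KCL at each of the 3 non-ground nodes and solve the resulting linear system.
Node n1: branches {R2, R7, R8, R9, R12, R13, R15, R16, Iin} → V_1 = 0.1874
Node n2: branches {R1, R2, R10, R11, R13, R17} → V_2 = -0.05801
Node n3: branches {R3, R4, R5, R6, R9, R11, R12, R14, R16, R17, Iin} → V_3 = -0.2947

R_eq = 1.262 Ω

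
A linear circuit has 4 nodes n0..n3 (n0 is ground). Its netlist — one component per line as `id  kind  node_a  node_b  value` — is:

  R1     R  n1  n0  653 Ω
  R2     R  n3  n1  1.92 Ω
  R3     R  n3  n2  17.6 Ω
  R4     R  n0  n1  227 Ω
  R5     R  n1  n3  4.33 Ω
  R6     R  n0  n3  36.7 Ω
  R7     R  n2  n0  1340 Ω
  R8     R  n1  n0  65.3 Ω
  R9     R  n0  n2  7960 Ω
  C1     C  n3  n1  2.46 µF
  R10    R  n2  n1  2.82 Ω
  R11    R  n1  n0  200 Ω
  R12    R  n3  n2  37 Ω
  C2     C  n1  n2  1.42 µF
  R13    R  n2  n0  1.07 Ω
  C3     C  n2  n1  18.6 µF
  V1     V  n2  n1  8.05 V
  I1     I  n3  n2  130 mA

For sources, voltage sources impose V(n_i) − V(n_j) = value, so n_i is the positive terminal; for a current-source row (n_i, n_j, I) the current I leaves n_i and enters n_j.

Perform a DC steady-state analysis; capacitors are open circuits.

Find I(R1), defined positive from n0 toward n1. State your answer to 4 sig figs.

0.01170 A

Element admittances at DC:
  Y(R1) = 0.001531 S between n1,n0
  Y(R2) = 0.5208 S between n3,n1
  Y(R3) = 0.05682 S between n3,n2
  Y(R4) = 0.004405 S between n0,n1
  Y(R5) = 0.2309 S between n1,n3
  Y(R6) = 0.02725 S between n0,n3
  Y(R7) = 0.0007463 S between n2,n0
  Y(R8) = 0.01531 S between n1,n0
  Y(R9) = 0.0001256 S between n0,n2
  Y(C1) = 0.000 S between n3,n1
  Y(R10) = 0.3546 S between n2,n1
  Y(R11) = 0.005000 S between n1,n0
  Y(R12) = 0.02703 S between n3,n2
  Y(C2) = 0.000 S between n1,n2
  Y(R13) = 0.9346 S between n2,n0
  Y(C3) = 0.000 S between n2,n1
  V1: constraint V(n2)−V(n1) = 8.05
  I1: injects 0.13 A into n2 (from n3)
Assemble and solve the 4×4 MNA system:
  V(n1)=-7.639  V(n2)=0.4114  V(n3)=-6.766
  i(V1)=-3.711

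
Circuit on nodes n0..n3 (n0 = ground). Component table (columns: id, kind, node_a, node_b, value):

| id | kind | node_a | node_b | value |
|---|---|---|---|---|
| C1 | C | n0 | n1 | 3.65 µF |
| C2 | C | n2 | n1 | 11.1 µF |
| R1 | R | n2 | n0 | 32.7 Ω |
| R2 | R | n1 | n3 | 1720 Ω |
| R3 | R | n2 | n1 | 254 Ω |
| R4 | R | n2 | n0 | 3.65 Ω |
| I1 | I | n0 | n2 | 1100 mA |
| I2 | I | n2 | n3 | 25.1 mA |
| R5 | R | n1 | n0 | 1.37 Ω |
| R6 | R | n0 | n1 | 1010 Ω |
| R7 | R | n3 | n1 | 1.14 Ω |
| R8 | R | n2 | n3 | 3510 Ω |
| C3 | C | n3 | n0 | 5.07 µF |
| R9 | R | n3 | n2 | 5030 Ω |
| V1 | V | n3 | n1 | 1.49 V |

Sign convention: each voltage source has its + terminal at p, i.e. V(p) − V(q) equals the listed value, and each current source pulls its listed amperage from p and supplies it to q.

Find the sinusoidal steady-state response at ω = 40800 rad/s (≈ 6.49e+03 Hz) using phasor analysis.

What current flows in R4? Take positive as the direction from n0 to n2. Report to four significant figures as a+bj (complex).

-0.4605+0.3879j A

Apply KCL at each of the 3 non-ground nodes and solve the resulting linear system.
Node n1: branches {C1, C2, R2, R3, R5, R6, R7, V1} → V_1 = 0.7167-0.1806j
Node n2: branches {C2, R1, R3, R4, I1, I2, R8, R9} → V_2 = 1.681-1.416j
Node n3: branches {R2, I2, R7, R8, C3, R9, V1} → V_3 = 2.207-0.1806j
Source currents: i(V1)=-1.320-0.4571j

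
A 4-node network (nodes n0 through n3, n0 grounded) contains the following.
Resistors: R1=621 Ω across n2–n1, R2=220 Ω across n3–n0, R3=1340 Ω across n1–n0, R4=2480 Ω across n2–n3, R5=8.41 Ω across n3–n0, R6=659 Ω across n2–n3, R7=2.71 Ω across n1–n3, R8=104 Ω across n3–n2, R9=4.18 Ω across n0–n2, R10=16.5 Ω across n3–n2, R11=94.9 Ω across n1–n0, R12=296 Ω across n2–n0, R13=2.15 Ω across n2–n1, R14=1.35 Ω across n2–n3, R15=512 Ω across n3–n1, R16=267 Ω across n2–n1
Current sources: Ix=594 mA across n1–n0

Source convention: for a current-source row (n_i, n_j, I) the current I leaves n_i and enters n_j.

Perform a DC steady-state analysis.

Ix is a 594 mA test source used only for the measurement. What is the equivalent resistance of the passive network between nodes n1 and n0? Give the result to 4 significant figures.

MNA unknowns: 3 node voltages V₁..V_3
R1: Y=0.001610 on G[2,1]
R2: Y=0.004545 on G[3,0]
R3: Y=0.0007463 on G[1,0]
R4: Y=0.0004032 on G[2,3]
R5: Y=0.1189 on G[3,0]
R6: Y=0.001517 on G[2,3]
R7: Y=0.3690 on G[1,3]
R8: Y=0.009615 on G[3,2]
R9: Y=0.2392 on G[0,2]
R10: Y=0.06061 on G[3,2]
R11: Y=0.01054 on G[1,0]
R12: Y=0.003378 on G[2,0]
R13: Y=0.4651 on G[2,1]
R14: Y=0.7407 on G[2,3]
R15: Y=0.001953 on G[3,1]
R16: Y=0.003745 on G[2,1]
Ix: z[1]−=0.594, z[0]+=0.594
solve → V1=-2.235, V2=-1.536, V3=-1.589

R_eq = 3.763 Ω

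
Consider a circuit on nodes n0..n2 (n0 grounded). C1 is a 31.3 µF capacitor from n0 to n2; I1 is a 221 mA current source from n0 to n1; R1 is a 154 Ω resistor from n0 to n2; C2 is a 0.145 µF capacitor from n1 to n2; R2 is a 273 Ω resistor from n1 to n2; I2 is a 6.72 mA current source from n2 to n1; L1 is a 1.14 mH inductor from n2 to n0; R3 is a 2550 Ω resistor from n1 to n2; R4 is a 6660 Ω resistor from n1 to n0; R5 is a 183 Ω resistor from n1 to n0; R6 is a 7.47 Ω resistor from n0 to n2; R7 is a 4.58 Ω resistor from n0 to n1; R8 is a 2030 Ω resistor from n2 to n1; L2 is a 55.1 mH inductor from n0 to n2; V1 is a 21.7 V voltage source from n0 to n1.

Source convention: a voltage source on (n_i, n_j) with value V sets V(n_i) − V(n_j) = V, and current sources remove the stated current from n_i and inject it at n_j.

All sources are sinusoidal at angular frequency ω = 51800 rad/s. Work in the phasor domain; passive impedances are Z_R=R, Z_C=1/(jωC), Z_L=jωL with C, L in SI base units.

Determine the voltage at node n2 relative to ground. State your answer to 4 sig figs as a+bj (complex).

Apply KCL at each of the 2 non-ground nodes and solve the resulting linear system.
Node n1: branches {I1, C2, R2, I2, R3, R4, R5, R7, R8, V1} → V_1 = -21.70+0.000j
Node n2: branches {C1, R1, C2, R2, I2, L1, R3, R6, R8, L2} → V_2 = -0.1062+0.05586j
Source currents: i(V1)=-5.185-0.1624j

-0.1062+0.05586j V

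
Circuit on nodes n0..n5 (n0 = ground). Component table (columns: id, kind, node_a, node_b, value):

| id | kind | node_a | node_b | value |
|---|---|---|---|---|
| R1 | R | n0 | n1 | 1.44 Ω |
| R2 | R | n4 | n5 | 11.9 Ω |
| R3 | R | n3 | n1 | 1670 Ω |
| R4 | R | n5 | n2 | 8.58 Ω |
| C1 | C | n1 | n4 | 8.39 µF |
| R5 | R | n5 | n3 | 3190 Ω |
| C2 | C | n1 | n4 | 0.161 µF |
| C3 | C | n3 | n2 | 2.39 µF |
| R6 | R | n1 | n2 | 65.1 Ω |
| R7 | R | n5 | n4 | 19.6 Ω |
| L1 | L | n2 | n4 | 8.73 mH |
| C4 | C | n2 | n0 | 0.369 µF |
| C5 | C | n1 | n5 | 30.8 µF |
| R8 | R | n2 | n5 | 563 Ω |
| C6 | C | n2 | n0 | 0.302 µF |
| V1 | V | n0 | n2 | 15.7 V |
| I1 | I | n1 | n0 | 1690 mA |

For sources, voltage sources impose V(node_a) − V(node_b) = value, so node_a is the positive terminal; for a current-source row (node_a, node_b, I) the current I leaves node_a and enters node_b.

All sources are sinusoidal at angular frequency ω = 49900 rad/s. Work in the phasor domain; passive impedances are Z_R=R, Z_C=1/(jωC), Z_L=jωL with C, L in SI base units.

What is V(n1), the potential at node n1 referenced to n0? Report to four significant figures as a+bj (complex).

-4.571-0.08516j V

Apply KCL at each of the 5 non-ground nodes and solve the resulting linear system.
Node n1: branches {R1, R3, C1, C2, R6, C5, I1} → V_1 = -4.571-0.08516j
Node n2: branches {R4, C3, R6, L1, C4, R8, C6, V1} → V_2 = -15.70+0.000j
Node n3: branches {R3, R5, C3} → V_3 = -15.70-0.08481j
Node n4: branches {R2, C1, C2, R7, L1} → V_4 = -4.291+0.04057j
Node n5: branches {R2, R4, R5, R7, C5, R8} → V_5 = -4.688+0.7301j
Source currents: i(V1)=-1.484-0.5848j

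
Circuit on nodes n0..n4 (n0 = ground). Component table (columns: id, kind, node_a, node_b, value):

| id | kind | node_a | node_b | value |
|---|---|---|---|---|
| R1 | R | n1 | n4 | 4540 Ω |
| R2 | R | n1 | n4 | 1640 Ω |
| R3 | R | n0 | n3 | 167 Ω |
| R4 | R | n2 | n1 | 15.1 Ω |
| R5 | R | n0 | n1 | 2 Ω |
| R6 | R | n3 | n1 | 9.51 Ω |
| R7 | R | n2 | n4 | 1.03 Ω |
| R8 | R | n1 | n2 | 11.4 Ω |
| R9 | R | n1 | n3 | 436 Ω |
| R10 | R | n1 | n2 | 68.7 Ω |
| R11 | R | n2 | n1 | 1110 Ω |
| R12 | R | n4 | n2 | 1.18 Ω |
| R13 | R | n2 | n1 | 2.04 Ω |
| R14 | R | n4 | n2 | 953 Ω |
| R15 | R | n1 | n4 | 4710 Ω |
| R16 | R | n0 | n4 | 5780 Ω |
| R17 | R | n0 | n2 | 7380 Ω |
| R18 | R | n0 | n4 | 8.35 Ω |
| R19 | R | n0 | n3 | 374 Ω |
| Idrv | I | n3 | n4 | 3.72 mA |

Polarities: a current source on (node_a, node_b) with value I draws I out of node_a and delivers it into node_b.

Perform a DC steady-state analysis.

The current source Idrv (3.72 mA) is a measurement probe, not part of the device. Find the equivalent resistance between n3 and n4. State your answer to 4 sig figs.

R_eq = 10.29 Ω

MNA unknowns: 4 node voltages V₁..V_4
R1: Y=0.0002203 on G[1,4]
R2: Y=0.0006098 on G[1,4]
R3: Y=0.005988 on G[0,3]
R4: Y=0.06623 on G[2,1]
R5: Y=0.5000 on G[0,1]
R6: Y=0.1052 on G[3,1]
R7: Y=0.9709 on G[2,4]
R8: Y=0.08772 on G[1,2]
R9: Y=0.002294 on G[1,3]
R10: Y=0.01456 on G[1,2]
R11: Y=0.0009009 on G[2,1]
R12: Y=0.8475 on G[4,2]
R13: Y=0.4902 on G[2,1]
R14: Y=0.001049 on G[4,2]
R15: Y=0.0002123 on G[1,4]
R16: Y=0.0001730 on G[0,4]
R17: Y=0.0001355 on G[0,2]
R18: Y=0.1198 on G[0,4]
R19: Y=0.002674 on G[0,3]
Idrv: z[3]−=0.00372, z[4]+=0.00372
solve → V1=-0.0007618, V2=0.003861, V3=-0.03274, V4=0.005537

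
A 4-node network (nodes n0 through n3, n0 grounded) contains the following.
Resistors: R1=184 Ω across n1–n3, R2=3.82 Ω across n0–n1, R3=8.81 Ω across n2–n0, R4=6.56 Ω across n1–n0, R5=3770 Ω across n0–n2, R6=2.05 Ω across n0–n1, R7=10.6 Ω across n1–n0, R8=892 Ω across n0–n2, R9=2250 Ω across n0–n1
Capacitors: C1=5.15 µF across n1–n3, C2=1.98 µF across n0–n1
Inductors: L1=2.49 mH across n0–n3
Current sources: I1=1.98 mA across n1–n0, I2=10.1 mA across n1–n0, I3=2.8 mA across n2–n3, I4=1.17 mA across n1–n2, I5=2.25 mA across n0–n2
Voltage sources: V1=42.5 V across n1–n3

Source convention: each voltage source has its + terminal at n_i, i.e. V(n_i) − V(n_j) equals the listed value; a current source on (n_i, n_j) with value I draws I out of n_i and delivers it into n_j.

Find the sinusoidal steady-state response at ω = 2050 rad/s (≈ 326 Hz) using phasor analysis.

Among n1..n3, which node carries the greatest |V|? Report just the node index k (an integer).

Element admittances at ω=2050 rad/s:
  Y(R1) = 0.005435+0.000j S between n1,n3
  Y(R2) = 0.2618+0.000j S between n0,n1
  Y(R3) = 0.1135+0.000j S between n2,n0
  Y(R4) = 0.1524+0.000j S between n1,n0
  Y(R5) = 0.0002653+0.000j S between n0,n2
  Y(C1) = 0.000+0.01056j S between n1,n3
  Y(R6) = 0.4878+0.000j S between n0,n1
  Y(R7) = 0.09434+0.000j S between n1,n0
  Y(L1) = 0.000-0.1959j S between n0,n3
  I1: injects 0.00198 A into n0 (from n1)
  I2: injects 0.0101 A into n0 (from n1)
  Y(C2) = 0.000+0.004059j S between n0,n1
  I3: injects 0.0028 A into n3 (from n2)
  I4: injects 0.00117 A into n2 (from n1)
  Y(R8) = 0.001121+0.000j S between n0,n2
  Y(R9) = 0.0004444+0.000j S between n0,n1
  I5: injects 0.00225 A into n2 (from n0)
  V1: constraint V(n1)−V(n3) = 42.5
Assemble and solve the 4×4 MNA system:
  V(n1)=1.540-8.056j  V(n2)=0.005396+0.000j  V(n3)=-40.96-8.056j
  i(V1)=-1.812+7.576j

3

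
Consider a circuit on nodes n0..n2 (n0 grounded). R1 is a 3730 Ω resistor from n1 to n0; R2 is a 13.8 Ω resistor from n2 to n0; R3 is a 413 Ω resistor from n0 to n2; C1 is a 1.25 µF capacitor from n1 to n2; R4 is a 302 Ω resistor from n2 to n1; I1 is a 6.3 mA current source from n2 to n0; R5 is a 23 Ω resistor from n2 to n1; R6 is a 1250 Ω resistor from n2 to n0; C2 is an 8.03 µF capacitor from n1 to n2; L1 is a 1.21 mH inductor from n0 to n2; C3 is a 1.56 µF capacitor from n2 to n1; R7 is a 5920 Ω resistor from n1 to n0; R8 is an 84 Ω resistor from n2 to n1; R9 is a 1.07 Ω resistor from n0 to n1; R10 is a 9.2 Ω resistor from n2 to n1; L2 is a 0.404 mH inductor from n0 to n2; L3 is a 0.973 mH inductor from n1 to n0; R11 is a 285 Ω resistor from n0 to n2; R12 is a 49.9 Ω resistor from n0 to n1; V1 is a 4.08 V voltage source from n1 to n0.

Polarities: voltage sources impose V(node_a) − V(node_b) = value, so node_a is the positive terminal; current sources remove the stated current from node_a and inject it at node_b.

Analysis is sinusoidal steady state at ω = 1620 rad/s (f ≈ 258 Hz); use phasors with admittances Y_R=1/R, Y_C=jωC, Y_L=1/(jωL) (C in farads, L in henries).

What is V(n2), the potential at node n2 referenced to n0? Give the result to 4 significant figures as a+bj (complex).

MNA unknowns: 2 node voltages V₁..V_2 plus 1 source current (V1)
R1: Y=0.0002681+0.000j on G[1,0]
R2: Y=0.07246+0.000j on G[2,0]
R3: Y=0.002421+0.000j on G[0,2]
C1: Y=0.000+0.002025j on G[1,2]
R4: Y=0.003311+0.000j on G[2,1]
I1: z[2]−=0.0063, z[0]+=0.0063
R5: Y=0.04348+0.000j on G[2,1]
R6: Y=0.0008000+0.000j on G[2,0]
C2: Y=0.000+0.01301j on G[1,2]
L1: Y=0.000-0.5102j on G[0,2]
C3: Y=0.000+0.002527j on G[2,1]
R7: Y=0.0001689+0.000j on G[1,0]
R8: Y=0.01190+0.000j on G[2,1]
R9: Y=0.9346+0.000j on G[0,1]
R10: Y=0.1087+0.000j on G[2,1]
L2: Y=0.000-1.528j on G[0,2]
L3: Y=0.000-0.6344j on G[1,0]
R11: Y=0.003509+0.000j on G[0,2]
R12: Y=0.02004+0.000j on G[0,1]
V1: row V1−V0=4.08, i_V1 at 1,0
solve → V1=4.080+0.000j, V2=0.005330+0.3342j
aux → i_V1=-4.585+2.573j

0.005330+0.3342j V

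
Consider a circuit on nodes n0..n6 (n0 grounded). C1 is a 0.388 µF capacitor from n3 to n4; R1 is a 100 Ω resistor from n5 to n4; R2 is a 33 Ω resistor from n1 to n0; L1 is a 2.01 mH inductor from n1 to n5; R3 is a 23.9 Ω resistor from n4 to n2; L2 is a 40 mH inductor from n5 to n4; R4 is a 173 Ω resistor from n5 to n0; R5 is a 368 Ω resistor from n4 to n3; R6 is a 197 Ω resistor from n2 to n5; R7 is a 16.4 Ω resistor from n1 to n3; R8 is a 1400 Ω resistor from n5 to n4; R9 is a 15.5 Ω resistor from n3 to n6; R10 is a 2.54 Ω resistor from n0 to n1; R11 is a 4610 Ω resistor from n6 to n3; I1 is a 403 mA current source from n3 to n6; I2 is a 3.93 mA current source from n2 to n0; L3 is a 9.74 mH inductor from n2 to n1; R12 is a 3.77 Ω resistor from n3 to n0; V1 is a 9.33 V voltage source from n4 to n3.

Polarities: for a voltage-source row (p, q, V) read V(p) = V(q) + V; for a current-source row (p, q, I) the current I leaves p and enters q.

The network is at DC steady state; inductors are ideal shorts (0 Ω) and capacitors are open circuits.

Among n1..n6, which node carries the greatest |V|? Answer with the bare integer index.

3

MNA unknowns: 6 node voltages V₁..V_6 plus 4 source currents (L1, L2, L3, V1)
C1: Y=0.000 on G[3,4]
R1: Y=0.01000 on G[5,4]
R2: Y=0.03030 on G[1,0]
L1: row V1−V5=0, i_L1 at 1,5
R3: Y=0.04184 on G[4,2]
L2: row V5−V4=0, i_L2 at 5,4
R4: Y=0.005780 on G[5,0]
R5: Y=0.002717 on G[4,3]
R6: Y=0.005076 on G[2,5]
R7: Y=0.06098 on G[1,3]
R8: Y=0.0007143 on G[5,4]
R9: Y=0.06452 on G[3,6]
R10: Y=0.3937 on G[0,1]
R11: Y=0.0002169 on G[6,3]
I1: z[3]−=0.403, z[6]+=0.403
I2: z[2]−=0.00393, z[0]+=0.00393
L3: row V2−V1=0, i_L3 at 2,1
R12: Y=0.2653 on G[3,0]
V1: row V4−V3=9.33, i_V1 at 4,3
solve → V1=3.555, V2=3.555, V3=-5.775, V4=3.555, V5=3.555, V6=0.4506
aux → i_L1=-2.080, i_L2=-2.101, i_L3=-0.003930, i_V1=-2.126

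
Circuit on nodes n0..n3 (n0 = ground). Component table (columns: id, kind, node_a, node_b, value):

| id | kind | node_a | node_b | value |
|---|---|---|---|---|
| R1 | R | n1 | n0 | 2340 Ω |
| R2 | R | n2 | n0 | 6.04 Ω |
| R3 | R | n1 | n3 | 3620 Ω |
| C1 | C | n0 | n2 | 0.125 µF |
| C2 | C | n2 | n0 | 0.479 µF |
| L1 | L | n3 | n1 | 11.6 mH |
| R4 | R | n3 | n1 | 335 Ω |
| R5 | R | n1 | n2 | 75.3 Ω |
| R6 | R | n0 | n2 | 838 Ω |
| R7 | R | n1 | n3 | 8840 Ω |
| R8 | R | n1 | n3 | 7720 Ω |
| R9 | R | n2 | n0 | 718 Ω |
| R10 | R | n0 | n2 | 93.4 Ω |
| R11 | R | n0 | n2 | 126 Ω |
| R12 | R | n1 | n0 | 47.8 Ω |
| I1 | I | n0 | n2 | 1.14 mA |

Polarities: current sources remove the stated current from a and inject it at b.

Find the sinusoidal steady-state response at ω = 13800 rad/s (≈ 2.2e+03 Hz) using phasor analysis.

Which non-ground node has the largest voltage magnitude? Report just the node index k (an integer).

2

Apply KCL at each of the 3 non-ground nodes and solve the resulting linear system.
Node n1: branches {R1, R3, L1, R4, R5, R7, R8, R12} → V_1 = 0.002238-9.568e-05j
Node n2: branches {R2, C1, C2, R5, R6, R9, R10, R11, I1} → V_2 = 0.005836-0.0002495j
Node n3: branches {R3, L1, R4, R7, R8} → V_3 = 0.002238-9.568e-05j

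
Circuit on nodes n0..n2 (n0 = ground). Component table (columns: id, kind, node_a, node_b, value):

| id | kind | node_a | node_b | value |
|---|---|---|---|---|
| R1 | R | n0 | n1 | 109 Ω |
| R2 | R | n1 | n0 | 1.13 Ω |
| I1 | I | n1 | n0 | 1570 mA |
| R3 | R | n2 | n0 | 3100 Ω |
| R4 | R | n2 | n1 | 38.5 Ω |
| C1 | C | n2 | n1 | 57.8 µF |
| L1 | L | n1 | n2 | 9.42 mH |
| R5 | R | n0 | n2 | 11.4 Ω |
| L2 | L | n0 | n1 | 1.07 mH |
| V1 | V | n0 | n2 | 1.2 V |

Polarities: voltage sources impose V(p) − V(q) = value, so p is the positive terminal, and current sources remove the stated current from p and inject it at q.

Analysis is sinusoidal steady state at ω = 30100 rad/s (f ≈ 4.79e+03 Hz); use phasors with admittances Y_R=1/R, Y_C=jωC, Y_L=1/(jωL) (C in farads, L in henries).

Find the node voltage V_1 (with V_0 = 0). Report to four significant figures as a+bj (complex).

-1.339+0.2166j V

MNA unknowns: 2 node voltages V₁..V_2 plus 1 source current (V1)
R1: Y=0.009174+0.000j on G[0,1]
R2: Y=0.8850+0.000j on G[1,0]
I1: z[1]−=1.57, z[0]+=1.57
R3: Y=0.0003226+0.000j on G[2,0]
R4: Y=0.02597+0.000j on G[2,1]
C1: Y=0.000+1.740j on G[2,1]
L1: Y=0.000-0.003527j on G[1,2]
R5: Y=0.08772+0.000j on G[0,2]
L2: Y=0.000-0.03105j on G[0,1]
V1: row V0−V2=1.2, i_V1 at 0,2
solve → V1=-1.339+0.2166j, V2=-1.200+0.000j
aux → i_V1=0.2741+0.2353j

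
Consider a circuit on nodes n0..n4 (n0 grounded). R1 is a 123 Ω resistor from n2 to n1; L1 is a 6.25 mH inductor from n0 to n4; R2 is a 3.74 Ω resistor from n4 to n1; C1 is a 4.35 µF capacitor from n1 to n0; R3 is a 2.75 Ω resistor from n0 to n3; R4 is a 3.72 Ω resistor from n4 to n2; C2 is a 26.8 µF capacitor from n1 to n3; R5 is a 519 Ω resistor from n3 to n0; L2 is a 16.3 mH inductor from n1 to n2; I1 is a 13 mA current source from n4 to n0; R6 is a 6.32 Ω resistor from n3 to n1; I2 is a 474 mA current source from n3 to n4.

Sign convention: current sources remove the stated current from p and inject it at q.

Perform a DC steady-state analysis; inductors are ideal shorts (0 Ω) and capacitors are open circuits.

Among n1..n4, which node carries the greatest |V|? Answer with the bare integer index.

MNA unknowns: 4 node voltages V₁..V_4 plus 2 source currents (L1, L2)
R1: Y=0.008130 on G[2,1]
L1: row V0−V4=0, i_L1 at 0,4
R2: Y=0.2674 on G[4,1]
C1: Y=0.000 on G[1,0]
R3: Y=0.3636 on G[0,3]
R4: Y=0.2688 on G[4,2]
C2: Y=0.000 on G[1,3]
R5: Y=0.001927 on G[3,0]
L2: row V1−V2=0, i_L2 at 1,2
I1: z[4]−=0.013, z[0]+=0.013
R6: Y=0.1582 on G[3,1]
I2: z[3]−=0.474, z[4]+=0.474
solve → V1=-0.2214, V2=-0.2214, V3=-0.9718, V4=0.000
aux → i_L1=-0.3423, i_L2=-0.05953

3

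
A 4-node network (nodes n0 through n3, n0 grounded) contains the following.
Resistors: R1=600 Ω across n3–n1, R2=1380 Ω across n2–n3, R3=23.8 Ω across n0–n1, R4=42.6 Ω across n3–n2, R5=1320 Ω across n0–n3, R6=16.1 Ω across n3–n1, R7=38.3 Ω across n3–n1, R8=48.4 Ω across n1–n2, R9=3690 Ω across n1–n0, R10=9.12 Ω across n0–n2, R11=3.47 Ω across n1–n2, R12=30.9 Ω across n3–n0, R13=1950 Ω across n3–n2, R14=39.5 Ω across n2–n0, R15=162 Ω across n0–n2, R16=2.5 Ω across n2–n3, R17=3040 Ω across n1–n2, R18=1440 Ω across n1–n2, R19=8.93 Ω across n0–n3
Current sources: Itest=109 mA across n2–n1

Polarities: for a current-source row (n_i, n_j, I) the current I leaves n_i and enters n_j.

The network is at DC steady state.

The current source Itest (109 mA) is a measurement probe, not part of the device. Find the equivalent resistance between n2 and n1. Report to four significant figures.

Element admittances at DC:
  Y(R1) = 0.001667 S between n3,n1
  Y(R2) = 0.0007246 S between n2,n3
  Y(R3) = 0.04202 S between n0,n1
  Y(R4) = 0.02347 S between n3,n2
  Y(R5) = 0.0007576 S between n0,n3
  Y(R6) = 0.06211 S between n3,n1
  Y(R7) = 0.02611 S between n3,n1
  Y(R8) = 0.02066 S between n1,n2
  Y(R9) = 0.0002710 S between n1,n0
  Y(R10) = 0.1096 S between n0,n2
  Y(R11) = 0.2882 S between n1,n2
  Y(R12) = 0.03236 S between n3,n0
  Y(R13) = 0.0005128 S between n3,n2
  Y(R14) = 0.02532 S between n2,n0
  Y(R15) = 0.006173 S between n0,n2
  Y(R16) = 0.4000 S between n2,n3
  Y(R17) = 0.0003289 S between n1,n2
  Y(R18) = 0.0006944 S between n1,n2
  Y(R19) = 0.1120 S between n0,n3
  Itest: injects 0.109 A into n1 (from n2)
Assemble and solve the 3×3 MNA system:
  V(n1)=0.2068  V(n2)=-0.05471  V(n3)=-0.007048

R_eq = 2.399 Ω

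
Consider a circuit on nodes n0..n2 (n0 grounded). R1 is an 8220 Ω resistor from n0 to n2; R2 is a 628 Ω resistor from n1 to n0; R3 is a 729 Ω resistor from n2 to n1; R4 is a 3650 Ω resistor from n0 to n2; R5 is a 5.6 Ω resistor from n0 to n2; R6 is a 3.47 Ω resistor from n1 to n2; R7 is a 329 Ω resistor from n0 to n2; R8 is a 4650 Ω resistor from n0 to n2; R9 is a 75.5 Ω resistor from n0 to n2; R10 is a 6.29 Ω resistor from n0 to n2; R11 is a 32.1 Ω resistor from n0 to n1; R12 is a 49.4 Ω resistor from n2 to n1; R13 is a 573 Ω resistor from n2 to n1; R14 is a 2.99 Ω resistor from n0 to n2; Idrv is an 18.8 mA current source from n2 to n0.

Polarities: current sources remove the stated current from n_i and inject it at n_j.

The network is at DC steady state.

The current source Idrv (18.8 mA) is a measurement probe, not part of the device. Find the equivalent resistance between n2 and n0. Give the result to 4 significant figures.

Apply KCL at each of the 2 non-ground nodes and solve the resulting linear system.
Node n1: branches {R2, R3, R6, R11, R12, R13} → V_1 = -0.02368
Node n2: branches {R1, R3, R4, R5, R6, R7, R8, R9, R10, R12, R13, R14, Idrv} → V_2 = -0.02616

R_eq = 1.392 Ω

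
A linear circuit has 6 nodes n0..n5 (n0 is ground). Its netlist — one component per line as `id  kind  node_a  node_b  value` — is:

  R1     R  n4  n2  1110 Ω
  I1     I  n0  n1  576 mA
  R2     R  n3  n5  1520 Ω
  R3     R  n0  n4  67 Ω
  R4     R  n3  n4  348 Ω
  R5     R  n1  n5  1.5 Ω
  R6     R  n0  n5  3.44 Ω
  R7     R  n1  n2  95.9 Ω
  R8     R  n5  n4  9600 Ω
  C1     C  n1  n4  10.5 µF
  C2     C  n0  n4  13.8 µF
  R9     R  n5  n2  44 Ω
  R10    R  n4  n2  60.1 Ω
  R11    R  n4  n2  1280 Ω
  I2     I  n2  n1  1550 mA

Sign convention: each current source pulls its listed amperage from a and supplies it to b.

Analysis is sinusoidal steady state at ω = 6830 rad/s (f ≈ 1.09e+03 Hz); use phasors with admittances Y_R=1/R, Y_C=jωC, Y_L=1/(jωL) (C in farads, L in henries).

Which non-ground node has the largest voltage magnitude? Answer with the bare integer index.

2

MNA unknowns: 5 node voltages V₁..V_5
R1: Y=0.0009009+0.000j on G[4,2]
I1: z[0]−=0.576, z[1]+=0.576
R2: Y=0.0006579+0.000j on G[3,5]
R3: Y=0.01493+0.000j on G[0,4]
R4: Y=0.002874+0.000j on G[3,4]
R5: Y=0.6667+0.000j on G[1,5]
R6: Y=0.2907+0.000j on G[0,5]
R7: Y=0.01043+0.000j on G[1,2]
R8: Y=0.0001042+0.000j on G[5,4]
C1: Y=0.000+0.07172j on G[1,4]
C2: Y=0.000+0.09425j on G[0,4]
R9: Y=0.02273+0.000j on G[5,2]
R10: Y=0.01664+0.000j on G[4,2]
R11: Y=0.0007813+0.000j on G[4,2]
I2: z[2]−=1.55, z[1]+=1.55
solve → V1=5.094-1.033j, V2=-27.24+0.5152j, V3=1.883+2.223j, V4=1.665+2.889j, V5=2.833-0.6883j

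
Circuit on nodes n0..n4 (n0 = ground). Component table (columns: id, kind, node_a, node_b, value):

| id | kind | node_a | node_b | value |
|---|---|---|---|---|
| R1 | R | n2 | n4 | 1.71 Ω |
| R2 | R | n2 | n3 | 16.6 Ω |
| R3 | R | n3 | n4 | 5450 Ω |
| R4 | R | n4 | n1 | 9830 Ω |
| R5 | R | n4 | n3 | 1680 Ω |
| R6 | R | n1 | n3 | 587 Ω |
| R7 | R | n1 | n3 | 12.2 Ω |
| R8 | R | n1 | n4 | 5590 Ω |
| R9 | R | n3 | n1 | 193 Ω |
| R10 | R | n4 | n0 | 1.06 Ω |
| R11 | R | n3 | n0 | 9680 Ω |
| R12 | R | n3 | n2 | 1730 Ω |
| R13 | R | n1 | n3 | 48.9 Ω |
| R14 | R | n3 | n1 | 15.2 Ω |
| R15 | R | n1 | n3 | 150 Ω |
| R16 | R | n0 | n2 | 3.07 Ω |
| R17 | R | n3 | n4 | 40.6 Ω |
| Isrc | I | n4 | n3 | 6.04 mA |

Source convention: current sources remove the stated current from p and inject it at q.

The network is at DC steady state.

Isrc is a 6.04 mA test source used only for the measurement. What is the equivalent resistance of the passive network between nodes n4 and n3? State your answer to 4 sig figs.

R_eq = 12.13 Ω

Element admittances at DC:
  Y(R1) = 0.5848 S between n2,n4
  Y(R2) = 0.06024 S between n2,n3
  Y(R3) = 0.0001835 S between n3,n4
  Y(R4) = 0.0001017 S between n4,n1
  Y(R5) = 0.0005952 S between n4,n3
  Y(R6) = 0.001704 S between n1,n3
  Y(R7) = 0.08197 S between n1,n3
  Y(R8) = 0.0001789 S between n1,n4
  Y(R9) = 0.005181 S between n3,n1
  Y(R10) = 0.9434 S between n4,n0
  Y(R11) = 0.0001033 S between n3,n0
  Y(R12) = 0.0005780 S between n3,n2
  Y(R13) = 0.02045 S between n1,n3
  Y(R14) = 0.06579 S between n3,n1
  Y(R15) = 0.006667 S between n1,n3
  Y(R16) = 0.3257 S between n0,n2
  Y(R17) = 0.02463 S between n3,n4
  Isrc: injects 0.00604 A into n3 (from n4)
Assemble and solve the 4×4 MNA system:
  V(n1)=0.07186  V(n2)=0.003727  V(n3)=0.07197  V(n4)=-0.001295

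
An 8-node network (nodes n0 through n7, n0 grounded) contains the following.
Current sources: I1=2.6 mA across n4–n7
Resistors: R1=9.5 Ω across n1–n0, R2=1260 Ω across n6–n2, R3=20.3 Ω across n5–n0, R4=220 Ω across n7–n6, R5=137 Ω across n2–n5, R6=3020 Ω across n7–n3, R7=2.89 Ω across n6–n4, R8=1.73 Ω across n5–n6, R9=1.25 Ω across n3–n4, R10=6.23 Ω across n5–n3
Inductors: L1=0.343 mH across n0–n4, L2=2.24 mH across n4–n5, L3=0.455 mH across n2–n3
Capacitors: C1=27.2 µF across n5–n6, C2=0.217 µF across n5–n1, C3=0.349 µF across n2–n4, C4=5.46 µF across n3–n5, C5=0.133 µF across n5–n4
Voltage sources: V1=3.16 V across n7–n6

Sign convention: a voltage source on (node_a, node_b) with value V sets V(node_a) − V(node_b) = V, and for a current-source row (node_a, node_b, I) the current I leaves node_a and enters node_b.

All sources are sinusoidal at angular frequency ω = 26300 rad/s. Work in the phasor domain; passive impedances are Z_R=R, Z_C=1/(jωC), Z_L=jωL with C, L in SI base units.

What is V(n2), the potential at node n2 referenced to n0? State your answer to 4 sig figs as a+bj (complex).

0.001467-0.0008875j V

Element admittances at ω=26300 rad/s:
  I1: injects 0.0026 A into n7 (from n4)
  Y(R1) = 0.1053+0.000j S between n1,n0
  Y(R2) = 0.0007937+0.000j S between n6,n2
  Y(L1) = 0.000-0.1109j S between n0,n4
  Y(R3) = 0.04926+0.000j S between n5,n0
  Y(R4) = 0.004545+0.000j S between n7,n6
  Y(C1) = 0.000+0.7154j S between n5,n6
  Y(R5) = 0.007299+0.000j S between n2,n5
  Y(C2) = 0.000+0.005707j S between n5,n1
  Y(R6) = 0.0003311+0.000j S between n7,n3
  Y(R7) = 0.3460+0.000j S between n6,n4
  Y(R8) = 0.5780+0.000j S between n5,n6
  Y(C3) = 0.000+0.009179j S between n2,n4
  Y(C4) = 0.000+0.1436j S between n3,n5
  Y(R9) = 0.8000+0.000j S between n3,n4
  Y(R10) = 0.1605+0.000j S between n5,n3
  Y(L2) = 0.000-0.01697j S between n4,n5
  Y(L3) = 0.000-0.08357j S between n2,n3
  Y(C5) = 0.000+0.003498j S between n5,n4
  V1: constraint V(n7)−V(n6) = 3.16
Assemble and solve the 8×8 MNA system:
  V(n1)=7.264e-05+0.0001377j  V(n2)=0.001467-0.0008875j  V(n3)=0.001228-0.001039j  V(n4)=-0.0004034-0.001230j  V(n5)=0.002613-0.001202j  V(n6)=0.002952-0.001474j  V(n7)=3.163-0.001474j
  i(V1)=-0.01281+1.441e-07j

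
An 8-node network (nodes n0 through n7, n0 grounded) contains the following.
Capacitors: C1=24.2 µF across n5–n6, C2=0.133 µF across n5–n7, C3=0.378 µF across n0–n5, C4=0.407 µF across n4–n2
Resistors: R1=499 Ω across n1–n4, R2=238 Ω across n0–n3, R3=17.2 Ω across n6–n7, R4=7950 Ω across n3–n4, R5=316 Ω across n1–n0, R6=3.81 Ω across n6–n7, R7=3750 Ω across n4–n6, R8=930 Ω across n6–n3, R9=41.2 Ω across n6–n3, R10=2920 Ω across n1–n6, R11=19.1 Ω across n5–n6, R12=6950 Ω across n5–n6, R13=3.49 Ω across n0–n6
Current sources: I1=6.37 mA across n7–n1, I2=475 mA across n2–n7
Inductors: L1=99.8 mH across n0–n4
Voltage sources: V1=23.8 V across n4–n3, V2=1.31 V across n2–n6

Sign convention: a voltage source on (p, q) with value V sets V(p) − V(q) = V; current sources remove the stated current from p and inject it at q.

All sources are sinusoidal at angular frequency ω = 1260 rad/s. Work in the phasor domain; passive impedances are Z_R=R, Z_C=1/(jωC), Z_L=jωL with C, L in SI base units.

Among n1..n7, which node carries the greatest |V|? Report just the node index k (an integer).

Apply KCL at each of the 7 non-ground nodes and solve the resulting linear system.
Node n1: branches {R1, I1, R5, R10} → V_1 = 8.851+2.027j
Node n2: branches {I2, C4, V2} → V_2 = 1.099+0.4857j
Node n3: branches {R2, R4, R8, R9, V1} → V_3 = -2.603+5.492j
Node n4: branches {R1, R4, R7, L1, C4, V1} → V_4 = 21.20+5.492j
Node n5: branches {C1, C2, C3, R11, R12} → V_5 = -0.2051+0.4886j
Node n6: branches {C1, R3, R6, R7, R8, R9, R10, R11, R12, R13, V2} → V_6 = -0.2112+0.4857j
Node n7: branches {R3, I1, C2, R6, I2} → V_7 = 1.250+0.4849j
Source currents: i(V1)=-0.07455+0.1500j, i(V2)=-0.4776+0.01031j

4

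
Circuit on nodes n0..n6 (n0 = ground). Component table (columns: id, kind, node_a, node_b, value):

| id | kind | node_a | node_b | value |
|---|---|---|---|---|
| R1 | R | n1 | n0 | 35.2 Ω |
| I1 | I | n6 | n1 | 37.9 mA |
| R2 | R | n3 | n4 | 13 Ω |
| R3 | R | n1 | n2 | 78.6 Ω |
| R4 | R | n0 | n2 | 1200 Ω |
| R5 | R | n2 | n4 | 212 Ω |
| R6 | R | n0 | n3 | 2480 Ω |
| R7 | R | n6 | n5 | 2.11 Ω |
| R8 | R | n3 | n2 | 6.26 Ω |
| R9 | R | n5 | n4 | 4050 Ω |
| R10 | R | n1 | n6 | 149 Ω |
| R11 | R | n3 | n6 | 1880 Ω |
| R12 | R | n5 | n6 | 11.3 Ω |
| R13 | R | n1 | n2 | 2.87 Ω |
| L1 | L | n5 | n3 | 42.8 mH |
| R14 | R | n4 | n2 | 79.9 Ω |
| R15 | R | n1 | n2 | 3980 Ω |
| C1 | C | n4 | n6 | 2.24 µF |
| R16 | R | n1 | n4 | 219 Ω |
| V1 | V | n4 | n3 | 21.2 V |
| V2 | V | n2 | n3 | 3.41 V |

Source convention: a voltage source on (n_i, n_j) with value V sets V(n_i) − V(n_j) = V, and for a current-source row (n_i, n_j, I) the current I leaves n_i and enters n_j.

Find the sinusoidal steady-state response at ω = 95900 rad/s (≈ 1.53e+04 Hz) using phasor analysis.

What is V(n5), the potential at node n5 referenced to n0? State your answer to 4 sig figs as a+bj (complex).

17.23+0.7614j V

Apply KCL at each of the 6 non-ground nodes and solve the resulting linear system.
Node n1: branches {R1, I1, R3, R10, R13, R15, R16} → V_1 = 0.07284+0.0005733j
Node n2: branches {R3, R4, R5, R8, R13, R14, R15, V2} → V_2 = -0.5616-0.01317j
Node n3: branches {R2, R6, R8, R11, L1, V1, V2} → V_3 = -3.972-0.01317j
Node n4: branches {R2, R5, R9, R14, C1, R16, V1} → V_4 = 17.23-0.01317j
Node n5: branches {R7, R9, R12, L1} → V_5 = 17.23+0.7614j
Node n6: branches {I1, R7, R10, R11, R12, C1} → V_6 = 17.23+0.7525j
Source currents: i(V1)=-2.180-0.0002268j, i(V2)=-0.008403+0.004979j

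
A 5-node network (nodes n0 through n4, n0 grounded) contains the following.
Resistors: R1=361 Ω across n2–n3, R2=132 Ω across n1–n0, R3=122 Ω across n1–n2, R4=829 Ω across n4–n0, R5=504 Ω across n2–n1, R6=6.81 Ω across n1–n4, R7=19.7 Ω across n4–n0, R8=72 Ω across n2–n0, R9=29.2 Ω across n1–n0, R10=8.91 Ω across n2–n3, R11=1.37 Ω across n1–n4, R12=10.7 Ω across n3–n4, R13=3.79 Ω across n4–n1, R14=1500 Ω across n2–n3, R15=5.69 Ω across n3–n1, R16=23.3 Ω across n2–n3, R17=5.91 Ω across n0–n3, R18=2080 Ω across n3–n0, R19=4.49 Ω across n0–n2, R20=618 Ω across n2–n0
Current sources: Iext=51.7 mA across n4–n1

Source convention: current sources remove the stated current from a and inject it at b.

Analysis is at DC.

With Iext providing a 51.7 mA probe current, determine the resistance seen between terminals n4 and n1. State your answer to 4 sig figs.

R_eq = 0.8138 Ω

Apply KCL at each of the 4 non-ground nodes and solve the resulting linear system.
Node n1: branches {R2, R3, R5, R6, R9, R11, R13, R15, Iext} → V_1 = 0.01761
Node n2: branches {R1, R3, R5, R8, R10, R14, R16, R19, R20} → V_2 = 0.001079
Node n3: branches {R1, R10, R12, R14, R15, R16, R17, R18} → V_3 = 0.001639
Node n4: branches {R4, R6, R7, R11, R12, R13, Iext} → V_4 = -0.02447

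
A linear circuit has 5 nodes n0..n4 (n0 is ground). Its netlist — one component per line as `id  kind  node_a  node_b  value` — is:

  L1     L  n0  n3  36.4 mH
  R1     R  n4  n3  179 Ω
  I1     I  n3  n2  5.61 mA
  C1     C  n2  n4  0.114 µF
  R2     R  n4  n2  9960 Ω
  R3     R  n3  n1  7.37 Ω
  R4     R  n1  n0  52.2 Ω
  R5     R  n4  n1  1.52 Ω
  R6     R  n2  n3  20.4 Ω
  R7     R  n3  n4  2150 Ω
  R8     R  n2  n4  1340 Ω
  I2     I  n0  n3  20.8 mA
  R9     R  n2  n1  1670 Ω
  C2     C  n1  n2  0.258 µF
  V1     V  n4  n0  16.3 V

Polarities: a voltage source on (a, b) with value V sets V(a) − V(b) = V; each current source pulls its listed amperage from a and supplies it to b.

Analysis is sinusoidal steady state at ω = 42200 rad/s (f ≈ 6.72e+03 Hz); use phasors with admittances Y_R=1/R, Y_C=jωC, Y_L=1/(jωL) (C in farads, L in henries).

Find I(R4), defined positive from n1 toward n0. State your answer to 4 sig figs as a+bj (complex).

Apply KCL at each of the 4 non-ground nodes and solve the resulting linear system.
Node n1: branches {R3, R4, R5, R9, C2} → V_1 = 15.87+0.01578j
Node n2: branches {I1, C1, R2, R6, R8, R9, C2} → V_2 = 16.16+0.02270j
Node n3: branches {L1, R1, I1, R3, R6, R7, I2} → V_3 = 16.04+0.07179j
Node n4: branches {R1, C1, R2, R5, R7, R8, V1} → V_4 = 16.30+0.000j
Source currents: i(V1)=-0.2833+0.01014j

0.3041+0.0003023j A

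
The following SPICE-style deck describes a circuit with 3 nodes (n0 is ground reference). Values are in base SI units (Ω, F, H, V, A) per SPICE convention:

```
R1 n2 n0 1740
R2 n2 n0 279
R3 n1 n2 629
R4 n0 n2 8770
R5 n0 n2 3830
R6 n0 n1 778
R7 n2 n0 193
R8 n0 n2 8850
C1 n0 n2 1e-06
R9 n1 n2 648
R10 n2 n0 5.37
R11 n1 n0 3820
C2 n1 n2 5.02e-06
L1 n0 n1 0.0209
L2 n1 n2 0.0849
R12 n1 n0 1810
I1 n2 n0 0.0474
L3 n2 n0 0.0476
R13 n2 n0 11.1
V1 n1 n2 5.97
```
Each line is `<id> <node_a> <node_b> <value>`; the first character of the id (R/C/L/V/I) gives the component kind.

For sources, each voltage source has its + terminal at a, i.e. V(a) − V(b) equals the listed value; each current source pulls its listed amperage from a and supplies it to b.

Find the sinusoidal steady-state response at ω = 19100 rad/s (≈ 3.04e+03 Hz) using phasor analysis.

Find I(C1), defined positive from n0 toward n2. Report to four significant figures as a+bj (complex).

0.001201+0.003907j A

Element admittances at ω=19100 rad/s:
  Y(R1) = 0.0005747+0.000j S between n2,n0
  Y(R2) = 0.003584+0.000j S between n2,n0
  Y(R3) = 0.001590+0.000j S between n1,n2
  Y(R4) = 0.0001140+0.000j S between n0,n2
  Y(R5) = 0.0002611+0.000j S between n0,n2
  Y(R6) = 0.001285+0.000j S between n0,n1
  Y(R7) = 0.005181+0.000j S between n2,n0
  Y(R8) = 0.0001130+0.000j S between n0,n2
  Y(C1) = 0.000+0.01910j S between n0,n2
  Y(R9) = 0.001543+0.000j S between n1,n2
  Y(R10) = 0.1862+0.000j S between n2,n0
  Y(R11) = 0.0002618+0.000j S between n1,n0
  Y(C2) = 0.000+0.09588j S between n1,n2
  Y(L1) = 0.000-0.002505j S between n0,n1
  Y(L2) = 0.000-0.0006167j S between n1,n2
  Y(R12) = 0.0005525+0.000j S between n1,n0
  I1: injects 0.0474 A into n0 (from n2)
  Y(L3) = 0.000-0.001100j S between n2,n0
  Y(R13) = 0.09009+0.000j S between n2,n0
  V1: constraint V(n1)−V(n2) = 5.97
Assemble and solve the 3×3 MNA system:
  V(n1)=5.765+0.06288j  V(n2)=-0.2046+0.06288j
  i(V1)=-0.03097-0.5544j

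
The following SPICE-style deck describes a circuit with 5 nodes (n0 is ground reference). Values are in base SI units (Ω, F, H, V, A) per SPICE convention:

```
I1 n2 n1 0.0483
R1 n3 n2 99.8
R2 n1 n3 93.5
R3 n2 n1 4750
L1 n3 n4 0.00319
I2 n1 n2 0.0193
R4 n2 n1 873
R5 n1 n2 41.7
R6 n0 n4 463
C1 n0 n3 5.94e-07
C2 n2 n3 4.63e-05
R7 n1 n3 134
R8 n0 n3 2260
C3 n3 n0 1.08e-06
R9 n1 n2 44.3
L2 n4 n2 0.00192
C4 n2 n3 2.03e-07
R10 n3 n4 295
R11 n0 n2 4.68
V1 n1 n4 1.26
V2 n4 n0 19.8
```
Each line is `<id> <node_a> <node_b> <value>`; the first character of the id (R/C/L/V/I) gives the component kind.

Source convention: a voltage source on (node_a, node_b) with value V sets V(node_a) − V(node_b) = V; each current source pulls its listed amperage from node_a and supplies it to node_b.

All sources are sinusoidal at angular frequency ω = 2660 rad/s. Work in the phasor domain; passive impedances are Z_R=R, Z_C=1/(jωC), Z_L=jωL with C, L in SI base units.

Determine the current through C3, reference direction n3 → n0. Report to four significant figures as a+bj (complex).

Element admittances at ω=2660 rad/s:
  I1: injects 0.0483 A into n1 (from n2)
  Y(R1) = 0.01002+0.000j S between n3,n2
  Y(R2) = 0.01070+0.000j S between n1,n3
  Y(R3) = 0.0002105+0.000j S between n2,n1
  Y(L1) = 0.000-0.1178j S between n3,n4
  I2: injects 0.0193 A into n2 (from n1)
  Y(R4) = 0.001145+0.000j S between n2,n1
  Y(R5) = 0.02398+0.000j S between n1,n2
  Y(R6) = 0.002160+0.000j S between n0,n4
  Y(C1) = 0.000+0.001580j S between n0,n3
  Y(C2) = 0.000+0.1232j S between n2,n3
  Y(R7) = 0.007463+0.000j S between n1,n3
  Y(R8) = 0.0004425+0.000j S between n0,n3
  Y(C3) = 0.000+0.002873j S between n3,n0
  Y(R9) = 0.02257+0.000j S between n1,n2
  Y(L2) = 0.000-0.1958j S between n4,n2
  Y(C4) = 0.000+0.0005400j S between n2,n3
  Y(R10) = 0.003390+0.000j S between n3,n4
  Y(R11) = 0.2137+0.000j S between n0,n2
  V1: constraint V(n1)−V(n4) = 1.26
  V2: constraint V(n4)−V(n0) = 19.8
Assemble and solve the 6×6 MNA system:
  V(n1)=21.06+0.000j  V(n2)=14.96-2.111j  V(n3)=19.77-22.10j  V(n4)=19.80+0.000j
  i(V1)=-0.2865-0.5024j  i(V2)=-3.347+0.3729j

0.06349+0.05681j A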